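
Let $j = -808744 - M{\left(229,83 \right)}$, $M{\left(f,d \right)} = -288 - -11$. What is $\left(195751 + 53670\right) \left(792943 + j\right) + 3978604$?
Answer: $-3868033000$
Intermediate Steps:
$M{\left(f,d \right)} = -277$ ($M{\left(f,d \right)} = -288 + 11 = -277$)
$j = -808467$ ($j = -808744 - -277 = -808744 + 277 = -808467$)
$\left(195751 + 53670\right) \left(792943 + j\right) + 3978604 = \left(195751 + 53670\right) \left(792943 - 808467\right) + 3978604 = 249421 \left(-15524\right) + 3978604 = -3872011604 + 3978604 = -3868033000$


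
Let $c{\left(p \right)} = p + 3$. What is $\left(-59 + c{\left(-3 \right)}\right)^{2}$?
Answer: $3481$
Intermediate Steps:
$c{\left(p \right)} = 3 + p$
$\left(-59 + c{\left(-3 \right)}\right)^{2} = \left(-59 + \left(3 - 3\right)\right)^{2} = \left(-59 + 0\right)^{2} = \left(-59\right)^{2} = 3481$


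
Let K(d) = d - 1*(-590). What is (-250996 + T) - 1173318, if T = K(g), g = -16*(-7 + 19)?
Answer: -1423916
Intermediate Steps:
g = -192 (g = -16*12 = -192)
K(d) = 590 + d (K(d) = d + 590 = 590 + d)
T = 398 (T = 590 - 192 = 398)
(-250996 + T) - 1173318 = (-250996 + 398) - 1173318 = -250598 - 1173318 = -1423916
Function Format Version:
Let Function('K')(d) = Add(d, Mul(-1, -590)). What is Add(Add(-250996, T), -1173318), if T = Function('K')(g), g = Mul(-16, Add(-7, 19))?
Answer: -1423916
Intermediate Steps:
g = -192 (g = Mul(-16, 12) = -192)
Function('K')(d) = Add(590, d) (Function('K')(d) = Add(d, 590) = Add(590, d))
T = 398 (T = Add(590, -192) = 398)
Add(Add(-250996, T), -1173318) = Add(Add(-250996, 398), -1173318) = Add(-250598, -1173318) = -1423916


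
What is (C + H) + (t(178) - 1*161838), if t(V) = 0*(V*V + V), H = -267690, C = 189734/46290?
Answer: -9941330693/23145 ≈ -4.2952e+5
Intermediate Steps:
C = 94867/23145 (C = 189734*(1/46290) = 94867/23145 ≈ 4.0988)
t(V) = 0 (t(V) = 0*(V**2 + V) = 0*(V + V**2) = 0)
(C + H) + (t(178) - 1*161838) = (94867/23145 - 267690) + (0 - 1*161838) = -6195590183/23145 + (0 - 161838) = -6195590183/23145 - 161838 = -9941330693/23145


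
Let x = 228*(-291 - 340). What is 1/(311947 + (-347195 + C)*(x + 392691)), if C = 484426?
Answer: 1/34146541060 ≈ 2.9286e-11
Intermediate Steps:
x = -143868 (x = 228*(-631) = -143868)
1/(311947 + (-347195 + C)*(x + 392691)) = 1/(311947 + (-347195 + 484426)*(-143868 + 392691)) = 1/(311947 + 137231*248823) = 1/(311947 + 34146229113) = 1/34146541060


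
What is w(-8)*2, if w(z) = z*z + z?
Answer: 112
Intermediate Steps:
w(z) = z + z² (w(z) = z² + z = z + z²)
w(-8)*2 = -8*(1 - 8)*2 = -8*(-7)*2 = 56*2 = 112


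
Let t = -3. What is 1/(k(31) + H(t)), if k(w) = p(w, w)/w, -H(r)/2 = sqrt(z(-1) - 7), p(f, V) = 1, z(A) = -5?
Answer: 31/46129 + 3844*I*sqrt(3)/46129 ≈ 0.00067203 + 0.14433*I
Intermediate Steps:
H(r) = -4*I*sqrt(3) (H(r) = -2*sqrt(-5 - 7) = -4*I*sqrt(3))
k(w) = 1/w
1/(k(31) + H(t)) = 1/(1/31 - 4*I*sqrt(3))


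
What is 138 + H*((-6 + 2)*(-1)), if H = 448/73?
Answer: 11866/73 ≈ 162.55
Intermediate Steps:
H = 448/73 (H = 448*(1/73) = 448/73 ≈ 6.1370)
138 + H*((-6 + 2)*(-1)) = 138 + 448*((-6 + 2)*(-1))/73 = 138 + 448*(-4*(-1))/73 = 138 + (448/73)*4 = 138 + 1792/73 = 11866/73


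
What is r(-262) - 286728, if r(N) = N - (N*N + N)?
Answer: -355372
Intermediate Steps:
r(N) = -N² (r(N) = N - (N² + N) = N - (N + N²) = N + (-N - N²) = -N²)
r(-262) - 286728 = -1*(-262)² - 286728 = -1*68644 - 286728 = -68644 - 286728 = -355372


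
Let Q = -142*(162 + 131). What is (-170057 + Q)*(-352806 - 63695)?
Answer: 88157851163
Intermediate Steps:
Q = -41606 (Q = -142*293 = -41606)
(-170057 + Q)*(-352806 - 63695) = (-170057 - 41606)*(-352806 - 63695) = -211663*(-416501) = 88157851163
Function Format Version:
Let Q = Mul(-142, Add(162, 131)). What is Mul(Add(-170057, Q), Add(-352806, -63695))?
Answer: 88157851163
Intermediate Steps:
Q = -41606 (Q = Mul(-142, 293) = -41606)
Mul(Add(-170057, Q), Add(-352806, -63695)) = Mul(Add(-170057, -41606), Add(-352806, -63695)) = Mul(-211663, -416501) = 88157851163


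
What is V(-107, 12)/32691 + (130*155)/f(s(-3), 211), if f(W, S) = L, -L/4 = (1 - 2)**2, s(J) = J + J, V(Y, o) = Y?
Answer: -329362039/65382 ≈ -5037.5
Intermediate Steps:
s(J) = 2*J
L = -4 (L = -4*(1 - 2)**2 = -4*(-1)**2 = -4*1 = -4)
f(W, S) = -4
V(-107, 12)/32691 + (130*155)/f(s(-3), 211) = -107/32691 + (130*155)/(-4) = -107*1/32691 + 20150*(-1/4) = -107/32691 - 10075/2 = -329362039/65382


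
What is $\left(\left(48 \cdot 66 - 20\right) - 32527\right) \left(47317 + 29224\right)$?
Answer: $-2248698039$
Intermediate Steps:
$\left(\left(48 \cdot 66 - 20\right) - 32527\right) \left(47317 + 29224\right) = \left(\left(3168 - 20\right) - 32527\right) 76541 = \left(3148 - 32527\right) 76541 = \left(-29379\right) 76541 = -2248698039$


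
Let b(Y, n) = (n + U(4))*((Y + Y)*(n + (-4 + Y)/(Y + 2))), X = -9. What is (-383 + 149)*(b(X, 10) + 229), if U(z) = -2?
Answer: 2421666/7 ≈ 3.4595e+5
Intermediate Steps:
b(Y, n) = 2*Y*(-2 + n)*(n + (-4 + Y)/(2 + Y)) (b(Y, n) = (n - 2)*((Y + Y)*(n + (-4 + Y)/(Y + 2))) = (-2 + n)*((2*Y)*(n + (-4 + Y)/(2 + Y))) = (-2 + n)*(2*Y*(n + (-4 + Y)/(2 + Y))) = 2*Y*(-2 + n)*(n + (-4 + Y)/(2 + Y)))
(-383 + 149)*(b(X, 10) + 229) = (-383 + 149)*(2*(-9)*(8 - 8*10 - 2*(-9) + 2*10**2 - 9*10**2 - 1*(-9)*10)/(2 - 9) + 229) = -234*(2*(-9)*(8 - 80 + 18 + 2*100 - 9*100 + 90)/(-7) + 229) = -234*(2*(-9)*(-1/7)*(8 - 80 + 18 + 200 - 900 + 90) + 229) = -234*(2*(-9)*(-1/7)*(-664) + 229) = -234*(-11952/7 + 229) = -234*(-10349/7) = 2421666/7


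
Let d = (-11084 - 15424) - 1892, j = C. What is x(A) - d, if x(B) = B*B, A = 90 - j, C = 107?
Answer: 28689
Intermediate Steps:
j = 107
A = -17 (A = 90 - 1*107 = 90 - 107 = -17)
x(B) = B²
d = -28400 (d = -26508 - 1892 = -28400)
x(A) - d = (-17)² - 1*(-28400) = 289 + 28400 = 28689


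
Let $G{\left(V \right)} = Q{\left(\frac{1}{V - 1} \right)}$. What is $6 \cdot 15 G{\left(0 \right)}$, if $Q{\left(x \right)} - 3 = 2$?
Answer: $450$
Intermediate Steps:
$Q{\left(x \right)} = 5$ ($Q{\left(x \right)} = 3 + 2 = 5$)
$G{\left(V \right)} = 5$
$6 \cdot 15 G{\left(0 \right)} = 6 \cdot 15 \cdot 5 = 90 \cdot 5 = 450$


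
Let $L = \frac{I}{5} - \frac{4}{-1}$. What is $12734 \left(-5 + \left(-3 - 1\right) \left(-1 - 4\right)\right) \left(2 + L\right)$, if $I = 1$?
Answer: $1184262$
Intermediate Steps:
$L = \frac{21}{5}$ ($L = 1 \cdot \frac{1}{5} - \frac{4}{-1} = 1 \cdot \frac{1}{5} - -4 = \frac{1}{5} + 4 = \frac{21}{5} \approx 4.2$)
$12734 \left(-5 + \left(-3 - 1\right) \left(-1 - 4\right)\right) \left(2 + L\right) = 12734 \left(-5 + \left(-3 - 1\right) \left(-1 - 4\right)\right) \left(2 + \frac{21}{5}\right) = 12734 \left(-5 - -20\right) \frac{31}{5} = 12734 \left(-5 + 20\right) \frac{31}{5} = 12734 \cdot 15 \cdot \frac{31}{5} = 12734 \cdot 93 = 1184262$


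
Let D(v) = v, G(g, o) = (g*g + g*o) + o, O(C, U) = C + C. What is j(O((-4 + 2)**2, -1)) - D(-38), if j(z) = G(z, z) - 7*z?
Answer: 118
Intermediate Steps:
O(C, U) = 2*C
G(g, o) = o + g**2 + g*o (G(g, o) = (g**2 + g*o) + o = o + g**2 + g*o)
j(z) = -6*z + 2*z**2 (j(z) = (z + z**2 + z*z) - 7*z = (z + z**2 + z**2) - 7*z = (z + 2*z**2) - 7*z = -6*z + 2*z**2)
j(O((-4 + 2)**2, -1)) - D(-38) = 2*(2*(-4 + 2)**2)*(-3 + 2*(-4 + 2)**2) - 1*(-38) = 2*(2*(-2)**2)*(-3 + 2*(-2)**2) + 38 = 2*(2*4)*(-3 + 2*4) + 38 = 2*8*(-3 + 8) + 38 = 2*8*5 + 38 = 80 + 38 = 118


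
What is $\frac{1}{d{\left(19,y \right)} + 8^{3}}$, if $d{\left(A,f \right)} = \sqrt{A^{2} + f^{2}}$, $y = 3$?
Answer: $\frac{256}{130887} - \frac{\sqrt{370}}{261774} \approx 0.0018824$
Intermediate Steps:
$\frac{1}{d{\left(19,y \right)} + 8^{3}} = \frac{1}{\sqrt{19^{2} + 3^{2}} + 8^{3}} = \frac{1}{\sqrt{361 + 9} + 512} = \frac{1}{\sqrt{370} + 512} = \frac{1}{512 + \sqrt{370}}$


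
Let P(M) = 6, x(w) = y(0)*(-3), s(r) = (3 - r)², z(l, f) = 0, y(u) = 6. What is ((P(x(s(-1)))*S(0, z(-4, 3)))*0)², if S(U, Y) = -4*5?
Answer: 0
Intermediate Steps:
S(U, Y) = -20
x(w) = -18 (x(w) = 6*(-3) = -18)
((P(x(s(-1)))*S(0, z(-4, 3)))*0)² = ((6*(-20))*0)² = (-120*0)² = 0² = 0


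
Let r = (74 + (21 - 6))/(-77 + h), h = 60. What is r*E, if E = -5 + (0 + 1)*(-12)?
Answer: 89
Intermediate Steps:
r = -89/17 (r = (74 + (21 - 6))/(-77 + 60) = (74 + 15)/(-17) = 89*(-1/17) = -89/17 ≈ -5.2353)
E = -17 (E = -5 + 1*(-12) = -5 - 12 = -17)
r*E = -89/17*(-17) = 89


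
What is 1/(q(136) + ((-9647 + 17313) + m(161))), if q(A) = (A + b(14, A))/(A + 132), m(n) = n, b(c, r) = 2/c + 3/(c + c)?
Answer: 1072/8391089 ≈ 0.00012775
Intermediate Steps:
b(c, r) = 7/(2*c) (b(c, r) = 2/c + 3/((2*c)) = 2/c + 3*(1/(2*c)) = 2/c + 3/(2*c) = 7/(2*c))
q(A) = (1/4 + A)/(132 + A) (q(A) = (A + (7/2)/14)/(A + 132) = (A + (7/2)*(1/14))/(132 + A) = (A + 1/4)/(132 + A) = (1/4 + A)/(132 + A))
1/(q(136) + ((-9647 + 17313) + m(161))) = 1/((1/4 + 136)/(132 + 136) + ((-9647 + 17313) + 161)) = 1/((545/4)/268 + (7666 + 161)) = 1/((1/268)*(545/4) + 7827) = 1/(545/1072 + 7827) = 1/(8391089/1072) = 1072/8391089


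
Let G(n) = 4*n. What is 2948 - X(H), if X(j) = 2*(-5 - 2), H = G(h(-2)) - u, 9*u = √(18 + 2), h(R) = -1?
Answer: 2962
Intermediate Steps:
u = 2*√5/9 (u = √(18 + 2)/9 = √20/9 = (2*√5)/9 = 2*√5/9 ≈ 0.49690)
H = -4 - 2*√5/9 (H = 4*(-1) - 2*√5/9 = -4 - 2*√5/9 ≈ -4.4969)
X(j) = -14 (X(j) = 2*(-7) = -14)
2948 - X(H) = 2948 - 1*(-14) = 2948 + 14 = 2962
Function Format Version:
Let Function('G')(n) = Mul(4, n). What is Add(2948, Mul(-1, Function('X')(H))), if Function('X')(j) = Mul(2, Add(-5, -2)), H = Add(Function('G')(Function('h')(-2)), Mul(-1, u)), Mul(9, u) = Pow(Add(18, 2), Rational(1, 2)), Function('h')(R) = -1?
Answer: 2962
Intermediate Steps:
u = Mul(Rational(2, 9), Pow(5, Rational(1, 2))) (u = Mul(Rational(1, 9), Pow(Add(18, 2), Rational(1, 2))) = Mul(Rational(1, 9), Pow(20, Rational(1, 2))) = Mul(Rational(1, 9), Mul(2, Pow(5, Rational(1, 2)))) = Mul(Rational(2, 9), Pow(5, Rational(1, 2))) ≈ 0.49690)
H = Add(-4, Mul(Rational(-2, 9), Pow(5, Rational(1, 2)))) (H = Add(Mul(4, -1), Mul(-1, Mul(Rational(2, 9), Pow(5, Rational(1, 2))))) = Add(-4, Mul(Rational(-2, 9), Pow(5, Rational(1, 2)))) ≈ -4.4969)
Function('X')(j) = -14 (Function('X')(j) = Mul(2, -7) = -14)
Add(2948, Mul(-1, Function('X')(H))) = Add(2948, Mul(-1, -14)) = Add(2948, 14) = 2962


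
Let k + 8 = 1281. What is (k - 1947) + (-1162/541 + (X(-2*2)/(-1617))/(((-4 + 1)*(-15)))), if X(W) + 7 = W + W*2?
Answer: -26617135661/39365865 ≈ -676.15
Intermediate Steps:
X(W) = -7 + 3*W (X(W) = -7 + (W + W*2) = -7 + (W + 2*W) = -7 + 3*W)
k = 1273 (k = -8 + 1281 = 1273)
(k - 1947) + (-1162/541 + (X(-2*2)/(-1617))/(((-4 + 1)*(-15)))) = (1273 - 1947) + (-1162/541 + ((-7 + 3*(-2*2))/(-1617))/(((-4 + 1)*(-15)))) = -674 + (-1162*1/541 + ((-7 + 3*(-4))*(-1/1617))/((-3*(-15)))) = -674 + (-1162/541 + ((-7 - 12)*(-1/1617))/45) = -674 + (-1162/541 - 19*(-1/1617)*(1/45)) = -674 + (-1162/541 + (19/1617)*(1/45)) = -674 + (-1162/541 + 19/72765) = -674 - 84542651/39365865 = -26617135661/39365865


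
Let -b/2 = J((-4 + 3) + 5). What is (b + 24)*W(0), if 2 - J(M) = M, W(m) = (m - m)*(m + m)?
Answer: 0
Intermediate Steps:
W(m) = 0 (W(m) = 0*(2*m) = 0)
J(M) = 2 - M
b = 4 (b = -2*(2 - ((-4 + 3) + 5)) = -2*(2 - (-1 + 5)) = -2*(2 - 1*4) = -2*(2 - 4) = -2*(-2) = 4)
(b + 24)*W(0) = (4 + 24)*0 = 28*0 = 0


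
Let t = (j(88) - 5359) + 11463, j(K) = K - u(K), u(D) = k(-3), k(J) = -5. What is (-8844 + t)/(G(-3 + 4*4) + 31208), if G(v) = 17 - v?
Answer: -2647/31212 ≈ -0.084807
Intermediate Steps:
u(D) = -5
j(K) = 5 + K (j(K) = K - 1*(-5) = K + 5 = 5 + K)
t = 6197 (t = ((5 + 88) - 5359) + 11463 = (93 - 5359) + 11463 = -5266 + 11463 = 6197)
(-8844 + t)/(G(-3 + 4*4) + 31208) = (-8844 + 6197)/((17 - (-3 + 4*4)) + 31208) = -2647/((17 - (-3 + 16)) + 31208) = -2647/((17 - 1*13) + 31208) = -2647/((17 - 13) + 31208) = -2647/(4 + 31208) = -2647/31212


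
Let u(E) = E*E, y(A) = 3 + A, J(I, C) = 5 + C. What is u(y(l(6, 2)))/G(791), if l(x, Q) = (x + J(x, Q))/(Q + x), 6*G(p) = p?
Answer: 4107/25312 ≈ 0.16226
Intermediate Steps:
G(p) = p/6
l(x, Q) = (5 + Q + x)/(Q + x) (l(x, Q) = (x + (5 + Q))/(Q + x) = (5 + Q + x)/(Q + x))
u(E) = E²
u(y(l(6, 2)))/G(791) = (3 + (5 + 2 + 6)/(2 + 6))²/(((⅙)*791)) = (3 + 13/8)²/(791/6) = (3 + (⅛)*13)²*(6/791) = (3 + 13/8)²*(6/791) = (37/8)²*(6/791) = (1369/64)*(6/791) = 4107/25312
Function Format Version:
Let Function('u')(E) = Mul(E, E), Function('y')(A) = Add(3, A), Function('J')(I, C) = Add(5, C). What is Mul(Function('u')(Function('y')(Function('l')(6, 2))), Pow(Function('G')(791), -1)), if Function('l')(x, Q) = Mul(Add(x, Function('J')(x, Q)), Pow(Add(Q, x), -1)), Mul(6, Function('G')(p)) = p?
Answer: Rational(4107, 25312) ≈ 0.16226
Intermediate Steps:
Function('G')(p) = Mul(Rational(1, 6), p)
Function('l')(x, Q) = Mul(Pow(Add(Q, x), -1), Add(5, Q, x)) (Function('l')(x, Q) = Mul(Add(x, Add(5, Q)), Pow(Add(Q, x), -1)) = Mul(Add(5, Q, x), Pow(Add(Q, x), -1)) = Mul(Pow(Add(Q, x), -1), Add(5, Q, x)))
Function('u')(E) = Pow(E, 2)
Mul(Function('u')(Function('y')(Function('l')(6, 2))), Pow(Function('G')(791), -1)) = Mul(Pow(Add(3, Mul(Pow(Add(2, 6), -1), Add(5, 2, 6))), 2), Pow(Mul(Rational(1, 6), 791), -1)) = Mul(Pow(Add(3, Mul(Pow(8, -1), 13)), 2), Pow(Rational(791, 6), -1)) = Mul(Pow(Add(3, Mul(Rational(1, 8), 13)), 2), Rational(6, 791)) = Mul(Pow(Add(3, Rational(13, 8)), 2), Rational(6, 791)) = Mul(Pow(Rational(37, 8), 2), Rational(6, 791)) = Mul(Rational(1369, 64), Rational(6, 791)) = Rational(4107, 25312)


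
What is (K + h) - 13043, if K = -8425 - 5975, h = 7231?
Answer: -20212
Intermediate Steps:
K = -14400
(K + h) - 13043 = (-14400 + 7231) - 13043 = -7169 - 13043 = -20212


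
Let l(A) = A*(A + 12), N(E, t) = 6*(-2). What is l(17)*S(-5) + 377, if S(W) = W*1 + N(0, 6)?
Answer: -8004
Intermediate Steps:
N(E, t) = -12
S(W) = -12 + W (S(W) = W*1 - 12 = W - 12 = -12 + W)
l(A) = A*(12 + A)
l(17)*S(-5) + 377 = (17*(12 + 17))*(-12 - 5) + 377 = (17*29)*(-17) + 377 = 493*(-17) + 377 = -8381 + 377 = -8004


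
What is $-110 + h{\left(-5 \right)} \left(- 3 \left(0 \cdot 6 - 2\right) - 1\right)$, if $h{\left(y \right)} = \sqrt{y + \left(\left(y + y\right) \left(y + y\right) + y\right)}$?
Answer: $-110 + 15 \sqrt{10} \approx -62.566$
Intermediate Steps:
$h{\left(y \right)} = \sqrt{2 y + 4 y^{2}}$ ($h{\left(y \right)} = \sqrt{y + \left(2 y 2 y + y\right)} = \sqrt{y + \left(4 y^{2} + y\right)} = \sqrt{y + \left(y + 4 y^{2}\right)} = \sqrt{2 y + 4 y^{2}}$)
$-110 + h{\left(-5 \right)} \left(- 3 \left(0 \cdot 6 - 2\right) - 1\right) = -110 + \sqrt{2} \sqrt{- 5 \left(1 + 2 \left(-5\right)\right)} \left(- 3 \left(0 \cdot 6 - 2\right) - 1\right) = -110 + \sqrt{2} \sqrt{- 5 \left(1 - 10\right)} \left(- 3 \left(0 - 2\right) - 1\right) = -110 + \sqrt{2} \sqrt{\left(-5\right) \left(-9\right)} \left(\left(-3\right) \left(-2\right) - 1\right) = -110 + \sqrt{2} \sqrt{45} \left(6 - 1\right) = -110 + \sqrt{2} \cdot 3 \sqrt{5} \cdot 5 = -110 + 3 \sqrt{10} \cdot 5 = -110 + 15 \sqrt{10}$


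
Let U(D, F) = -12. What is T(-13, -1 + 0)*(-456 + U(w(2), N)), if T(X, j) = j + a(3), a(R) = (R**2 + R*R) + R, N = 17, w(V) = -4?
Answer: -9360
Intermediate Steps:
a(R) = R + 2*R**2 (a(R) = (R**2 + R**2) + R = 2*R**2 + R = R + 2*R**2)
T(X, j) = 21 + j (T(X, j) = j + 3*(1 + 2*3) = j + 3*(1 + 6) = j + 3*7 = j + 21 = 21 + j)
T(-13, -1 + 0)*(-456 + U(w(2), N)) = (21 + (-1 + 0))*(-456 - 12) = (21 - 1)*(-468) = 20*(-468) = -9360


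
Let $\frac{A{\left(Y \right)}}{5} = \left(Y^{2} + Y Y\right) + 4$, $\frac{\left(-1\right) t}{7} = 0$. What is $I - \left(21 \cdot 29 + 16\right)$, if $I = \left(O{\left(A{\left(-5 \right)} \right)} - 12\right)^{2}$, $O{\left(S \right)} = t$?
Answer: $-481$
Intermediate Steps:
$t = 0$ ($t = \left(-7\right) 0 = 0$)
$A{\left(Y \right)} = 20 + 10 Y^{2}$ ($A{\left(Y \right)} = 5 \left(\left(Y^{2} + Y Y\right) + 4\right) = 5 \left(\left(Y^{2} + Y^{2}\right) + 4\right) = 5 \left(2 Y^{2} + 4\right) = 5 \left(4 + 2 Y^{2}\right) = 20 + 10 Y^{2}$)
$O{\left(S \right)} = 0$
$I = 144$ ($I = \left(0 - 12\right)^{2} = \left(-12\right)^{2} = 144$)
$I - \left(21 \cdot 29 + 16\right) = 144 - \left(21 \cdot 29 + 16\right) = 144 - \left(609 + 16\right) = 144 - 625 = -481$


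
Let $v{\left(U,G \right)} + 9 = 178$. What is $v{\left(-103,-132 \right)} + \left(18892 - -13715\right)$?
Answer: $32776$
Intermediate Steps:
$v{\left(U,G \right)} = 169$ ($v{\left(U,G \right)} = -9 + 178 = 169$)
$v{\left(-103,-132 \right)} + \left(18892 - -13715\right) = 169 + \left(18892 - -13715\right) = 169 + \left(18892 + 13715\right) = 169 + 32607 = 32776$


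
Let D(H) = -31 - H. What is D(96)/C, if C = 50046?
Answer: -127/50046 ≈ -0.0025377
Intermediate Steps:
D(96)/C = (-31 - 1*96)/50046 = (-31 - 96)*(1/50046) = -127*1/50046 = -127/50046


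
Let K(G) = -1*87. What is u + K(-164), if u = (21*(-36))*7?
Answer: -5379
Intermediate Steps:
K(G) = -87
u = -5292 (u = -756*7 = -5292)
u + K(-164) = -5292 - 87 = -5379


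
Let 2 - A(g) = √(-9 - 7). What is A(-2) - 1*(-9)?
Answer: 11 - 4*I ≈ 11.0 - 4.0*I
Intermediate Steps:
A(g) = 2 - 4*I (A(g) = 2 - √(-9 - 7) = 2 - √(-16) = 2 - 4*I)
A(-2) - 1*(-9) = (2 - 4*I) - 1*(-9) = (2 - 4*I) + 9 = 11 - 4*I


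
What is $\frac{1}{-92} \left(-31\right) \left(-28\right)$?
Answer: $- \frac{217}{23} \approx -9.4348$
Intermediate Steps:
$\frac{1}{-92} \left(-31\right) \left(-28\right) = \left(- \frac{1}{92}\right) \left(-31\right) \left(-28\right) = \frac{31}{92} \left(-28\right) = - \frac{217}{23}$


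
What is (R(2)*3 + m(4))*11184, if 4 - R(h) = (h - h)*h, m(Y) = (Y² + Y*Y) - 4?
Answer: 447360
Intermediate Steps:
m(Y) = -4 + 2*Y² (m(Y) = (Y² + Y²) - 4 = 2*Y² - 4 = -4 + 2*Y²)
R(h) = 4 (R(h) = 4 - (h - h)*h = 4 - 0*h = 4 - 1*0 = 4 + 0 = 4)
(R(2)*3 + m(4))*11184 = (4*3 + (-4 + 2*4²))*11184 = (12 + (-4 + 2*16))*11184 = (12 + (-4 + 32))*11184 = (12 + 28)*11184 = 40*11184 = 447360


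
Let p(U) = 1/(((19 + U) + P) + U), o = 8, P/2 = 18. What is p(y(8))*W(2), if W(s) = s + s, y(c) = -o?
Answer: 4/39 ≈ 0.10256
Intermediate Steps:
P = 36 (P = 2*18 = 36)
y(c) = -8 (y(c) = -1*8 = -8)
p(U) = 1/(55 + 2*U) (p(U) = 1/(((19 + U) + 36) + U) = 1/((55 + U) + U) = 1/(55 + 2*U))
W(s) = 2*s
p(y(8))*W(2) = (2*2)/(55 + 2*(-8)) = 4/(55 - 16) = 4/39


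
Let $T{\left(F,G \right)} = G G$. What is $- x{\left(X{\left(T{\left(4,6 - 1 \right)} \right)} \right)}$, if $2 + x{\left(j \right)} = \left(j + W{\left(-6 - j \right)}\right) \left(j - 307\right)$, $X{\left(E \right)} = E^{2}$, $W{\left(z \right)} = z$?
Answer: $1910$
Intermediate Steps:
$T{\left(F,G \right)} = G^{2}$
$x{\left(j \right)} = 1840 - 6 j$ ($x{\left(j \right)} = -2 + \left(j - \left(6 + j\right)\right) \left(j - 307\right) = -2 - 6 \left(-307 + j\right) = -2 - \left(-1842 + 6 j\right) = 1840 - 6 j$)
$- x{\left(X{\left(T{\left(4,6 - 1 \right)} \right)} \right)} = - (1840 - 6 \left(\left(6 - 1\right)^{2}\right)^{2}) = - (1840 - 6 \left(5^{2}\right)^{2}) = - (1840 - 6 \cdot 25^{2}) = - (1840 - 3750) = \left(-1\right) \left(-1910\right) = 1910$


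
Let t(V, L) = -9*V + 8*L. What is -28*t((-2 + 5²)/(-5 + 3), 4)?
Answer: -3794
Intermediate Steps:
-28*t((-2 + 5²)/(-5 + 3), 4) = -28*(-9*(-2 + 5²)/(-5 + 3) + 8*4) = -28*(-9*(-2 + 25)/(-2) + 32) = -28*(-207*(-1)/2 + 32) = -28*(-9*(-23/2) + 32) = -28*(207/2 + 32) = -28*271/2 = -3794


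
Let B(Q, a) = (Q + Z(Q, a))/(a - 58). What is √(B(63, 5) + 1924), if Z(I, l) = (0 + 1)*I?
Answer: √5397838/53 ≈ 43.836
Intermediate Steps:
Z(I, l) = I (Z(I, l) = 1*I = I)
B(Q, a) = 2*Q/(-58 + a) (B(Q, a) = (Q + Q)/(a - 58) = (2*Q)/(-58 + a) = 2*Q/(-58 + a))
√(B(63, 5) + 1924) = √(2*63/(-58 + 5) + 1924) = √(2*63/(-53) + 1924) = √(2*63*(-1/53) + 1924) = √(-126/53 + 1924) = √(101846/53) = √5397838/53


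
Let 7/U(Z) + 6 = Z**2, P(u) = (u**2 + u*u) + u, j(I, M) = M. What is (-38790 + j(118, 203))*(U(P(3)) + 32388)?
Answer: -543644023969/435 ≈ -1.2498e+9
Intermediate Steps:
P(u) = u + 2*u**2 (P(u) = (u**2 + u**2) + u = 2*u**2 + u = u + 2*u**2)
U(Z) = 7/(-6 + Z**2)
(-38790 + j(118, 203))*(U(P(3)) + 32388) = (-38790 + 203)*(7/(-6 + (3*(1 + 2*3))**2) + 32388) = -38587*(7/(-6 + (3*(1 + 6))**2) + 32388) = -38587*(7/(-6 + (3*7)**2) + 32388) = -38587*(7/(-6 + 21**2) + 32388) = -38587*(7/(-6 + 441) + 32388) = -38587*(7/435 + 32388) = -38587*14088787/435 = -543644023969/435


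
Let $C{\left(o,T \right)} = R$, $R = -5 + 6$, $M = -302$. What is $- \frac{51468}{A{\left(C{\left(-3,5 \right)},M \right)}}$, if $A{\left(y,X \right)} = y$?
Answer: $-51468$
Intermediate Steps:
$R = 1$
$C{\left(o,T \right)} = 1$
$- \frac{51468}{A{\left(C{\left(-3,5 \right)},M \right)}} = - \frac{51468}{1} = \left(-51468\right) 1 = -51468$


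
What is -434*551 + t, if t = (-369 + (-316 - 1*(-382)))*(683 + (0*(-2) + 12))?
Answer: -449719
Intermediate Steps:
t = -210585 (t = (-369 + (-316 + 382))*(683 + (0 + 12)) = (-369 + 66)*(683 + 12) = -303*695 = -210585)
-434*551 + t = -434*551 - 210585 = -239134 - 210585 = -449719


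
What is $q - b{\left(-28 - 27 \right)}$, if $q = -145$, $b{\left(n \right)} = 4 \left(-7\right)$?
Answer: $-117$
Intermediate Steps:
$b{\left(n \right)} = -28$
$q - b{\left(-28 - 27 \right)} = -145 - -28 = -145 + 28 = -117$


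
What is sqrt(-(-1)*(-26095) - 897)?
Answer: 4*I*sqrt(1687) ≈ 164.29*I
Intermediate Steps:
sqrt(-(-1)*(-26095) - 897) = sqrt(-1*26095 - 897) = sqrt(-26095 - 897) = sqrt(-26992) = 4*I*sqrt(1687)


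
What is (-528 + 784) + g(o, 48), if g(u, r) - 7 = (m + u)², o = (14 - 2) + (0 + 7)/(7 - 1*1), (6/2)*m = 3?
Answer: 16693/36 ≈ 463.69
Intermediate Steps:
m = 1 (m = (⅓)*3 = 1)
o = 79/6 (o = 12 + 7/(7 - 1) = 12 + 7/6 = 79/6 ≈ 13.167)
g(u, r) = 7 + (1 + u)²
(-528 + 784) + g(o, 48) = (-528 + 784) + (7 + (1 + 79/6)²) = 256 + (7 + (85/6)²) = 256 + (7 + 7225/36) = 256 + 7477/36 = 16693/36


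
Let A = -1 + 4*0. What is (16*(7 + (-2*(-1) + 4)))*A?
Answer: -208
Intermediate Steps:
A = -1 (A = -1 + 0 = -1)
(16*(7 + (-2*(-1) + 4)))*A = (16*(7 + (-2*(-1) + 4)))*(-1) = (16*(7 + (2 + 4)))*(-1) = (16*(7 + 6))*(-1) = (16*13)*(-1) = 208*(-1) = -208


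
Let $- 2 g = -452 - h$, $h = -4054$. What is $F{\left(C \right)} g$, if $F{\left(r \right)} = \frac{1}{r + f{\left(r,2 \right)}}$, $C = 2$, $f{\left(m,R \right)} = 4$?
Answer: $- \frac{1801}{6} \approx -300.17$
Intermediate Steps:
$F{\left(r \right)} = \frac{1}{4 + r}$ ($F{\left(r \right)} = \frac{1}{r + 4} = \frac{1}{4 + r}$)
$g = -1801$ ($g = - \frac{-452 - -4054}{2} = - \frac{-452 + 4054}{2} = \left(- \frac{1}{2}\right) 3602 = -1801$)
$F{\left(C \right)} g = \frac{1}{4 + 2} \left(-1801\right) = \frac{1}{6} \left(-1801\right) = - \frac{1801}{6}$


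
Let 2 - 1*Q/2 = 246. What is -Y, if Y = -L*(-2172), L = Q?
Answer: 1059936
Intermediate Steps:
Q = -488 (Q = 4 - 2*246 = 4 - 492 = -488)
L = -488
Y = -1059936 (Y = -1*(-488)*(-2172) = 488*(-2172) = -1059936)
-Y = -1*(-1059936) = 1059936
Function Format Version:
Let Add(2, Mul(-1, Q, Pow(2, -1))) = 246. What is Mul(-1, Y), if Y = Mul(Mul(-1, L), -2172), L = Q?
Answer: 1059936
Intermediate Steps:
Q = -488 (Q = Add(4, Mul(-2, 246)) = Add(4, -492) = -488)
L = -488
Y = -1059936 (Y = Mul(Mul(-1, -488), -2172) = Mul(488, -2172) = -1059936)
Mul(-1, Y) = Mul(-1, -1059936) = 1059936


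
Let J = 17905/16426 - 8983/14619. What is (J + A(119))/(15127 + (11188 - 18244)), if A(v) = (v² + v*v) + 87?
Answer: 6822015493283/1938102902274 ≈ 3.5199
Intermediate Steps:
J = 114198437/240131694 (J = 17905*(1/16426) - 8983*1/14619 = 17905/16426 - 8983/14619 = 114198437/240131694 ≈ 0.47557)
A(v) = 87 + 2*v² (A(v) = (v² + v²) + 87 = 2*v² + 87 = 87 + 2*v²)
(J + A(119))/(15127 + (11188 - 18244)) = (114198437/240131694 + (87 + 2*119²))/(15127 + (11188 - 18244)) = (114198437/240131694 + (87 + 2*14161))/(15127 - 7056) = (114198437/240131694 + (87 + 28322))/8071 = (114198437/240131694 + 28409)*(1/8071) = (6822015493283/240131694)*(1/8071) = 6822015493283/1938102902274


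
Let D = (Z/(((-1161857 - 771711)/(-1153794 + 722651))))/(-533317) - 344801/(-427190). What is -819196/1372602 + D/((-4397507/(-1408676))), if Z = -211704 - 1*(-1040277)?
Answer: -128498019518731620453533353/286036204789786563878525760 ≈ -0.44924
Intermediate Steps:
Z = 828573 (Z = -211704 + 1040277 = 828573)
D = 101476924779871223/220260164704536320 (D = (828573/(((-1161857 - 771711)/(-1153794 + 722651))))/(-533317) - 344801/(-427190) = (828573/((-1933568/(-431143))))*(-1/533317) - 344801*(-1/427190) = (828573/((-1933568*(-1/431143))))*(-1/533317) + 344801/427190 = (828573/(1933568/431143))*(-1/533317) + 344801/427190 = (828573*(431143/1933568))*(-1/533317) + 344801/427190 = (357233448939/1933568)*(-1/533317) + 344801/427190 = -357233448939/1031204685056 + 344801/427190 = 101476924779871223/220260164704536320 ≈ 0.46071)
-819196/1372602 + D/((-4397507/(-1408676))) = -819196/1372602 + 101476924779871223/(220260164704536320*((-4397507/(-1408676)))) = -819196*1/1372602 + 101476924779871223/(220260164704536320*((-4397507*(-1/1408676)))) = -58514/98043 + 101476924779871223/(220260164704536320*(4397507/1408676)) = -58514/98043 + (101476924779871223/220260164704536320)*(1408676/4397507) = -58514/98043 + 430566591840993599189/2917456675028166864320 = -128498019518731620453533353/286036204789786563878525760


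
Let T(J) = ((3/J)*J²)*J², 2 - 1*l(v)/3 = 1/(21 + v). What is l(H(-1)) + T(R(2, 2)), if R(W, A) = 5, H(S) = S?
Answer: 7617/20 ≈ 380.85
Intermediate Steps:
l(v) = 6 - 3/(21 + v)
T(J) = 3*J³ (T(J) = (3*J)*J² = 3*J³)
l(H(-1)) + T(R(2, 2)) = 3*(41 + 2*(-1))/(21 - 1) + 3*5³ = 3*(41 - 2)/20 + 3*125 = 3*(1/20)*39 + 375 = 117/20 + 375 = 7617/20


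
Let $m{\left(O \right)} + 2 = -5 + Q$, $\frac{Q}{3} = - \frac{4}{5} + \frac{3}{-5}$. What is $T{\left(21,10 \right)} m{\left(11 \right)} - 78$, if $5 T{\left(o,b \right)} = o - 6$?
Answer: $- \frac{558}{5} \approx -111.6$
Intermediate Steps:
$T{\left(o,b \right)} = - \frac{6}{5} + \frac{o}{5}$ ($T{\left(o,b \right)} = \frac{o - 6}{5} = \frac{-6 + o}{5} = - \frac{6}{5} + \frac{o}{5}$)
$Q = - \frac{21}{5}$ ($Q = 3 \left(- \frac{4}{5} + \frac{3}{-5}\right) = 3 \left(\left(-4\right) \frac{1}{5} + 3 \left(- \frac{1}{5}\right)\right) = 3 \left(- \frac{4}{5} - \frac{3}{5}\right) = 3 \left(- \frac{7}{5}\right) = - \frac{21}{5} \approx -4.2$)
$m{\left(O \right)} = - \frac{56}{5}$ ($m{\left(O \right)} = -2 - \frac{46}{5} = - \frac{56}{5}$)
$T{\left(21,10 \right)} m{\left(11 \right)} - 78 = \left(- \frac{6}{5} + \frac{1}{5} \cdot 21\right) \left(- \frac{56}{5}\right) - 78 = \left(- \frac{6}{5} + \frac{21}{5}\right) \left(- \frac{56}{5}\right) - 78 = 3 \left(- \frac{56}{5}\right) - 78 = - \frac{168}{5} - 78 = - \frac{558}{5}$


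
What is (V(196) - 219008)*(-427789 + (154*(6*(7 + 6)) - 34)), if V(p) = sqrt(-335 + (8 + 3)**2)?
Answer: 91065935488 - 415811*I*sqrt(214) ≈ 9.1066e+10 - 6.0828e+6*I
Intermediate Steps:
V(p) = I*sqrt(214) (V(p) = sqrt(-335 + 11**2) = sqrt(-335 + 121) = sqrt(-214) = I*sqrt(214))
(V(196) - 219008)*(-427789 + (154*(6*(7 + 6)) - 34)) = (I*sqrt(214) - 219008)*(-427789 + (154*(6*(7 + 6)) - 34)) = (-219008 + I*sqrt(214))*(-427789 + (154*(6*13) - 34)) = (-219008 + I*sqrt(214))*(-427789 + (154*78 - 34)) = (-219008 + I*sqrt(214))*(-427789 + (12012 - 34)) = (-219008 + I*sqrt(214))*(-427789 + 11978) = (-219008 + I*sqrt(214))*(-415811) = 91065935488 - 415811*I*sqrt(214)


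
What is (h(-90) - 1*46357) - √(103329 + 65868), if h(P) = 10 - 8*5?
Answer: -46387 - 7*√3453 ≈ -46798.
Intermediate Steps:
h(P) = -30 (h(P) = 10 - 40 = -30)
(h(-90) - 1*46357) - √(103329 + 65868) = (-30 - 1*46357) - √(103329 + 65868) = (-30 - 46357) - √169197 = -46387 - 7*√3453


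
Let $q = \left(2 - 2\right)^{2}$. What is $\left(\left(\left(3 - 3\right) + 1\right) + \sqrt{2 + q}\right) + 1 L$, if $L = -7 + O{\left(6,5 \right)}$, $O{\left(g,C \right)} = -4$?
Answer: $-10 + \sqrt{2} \approx -8.5858$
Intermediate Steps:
$q = 0$ ($q = 0^{2} = 0$)
$L = -11$ ($L = -7 - 4 = -11$)
$\left(\left(\left(3 - 3\right) + 1\right) + \sqrt{2 + q}\right) + 1 L = \left(\left(\left(3 - 3\right) + 1\right) + \sqrt{2 + 0}\right) + 1 \left(-11\right) = \left(\left(0 + 1\right) + \sqrt{2}\right) - 11 = \left(1 + \sqrt{2}\right) - 11 = -10 + \sqrt{2}$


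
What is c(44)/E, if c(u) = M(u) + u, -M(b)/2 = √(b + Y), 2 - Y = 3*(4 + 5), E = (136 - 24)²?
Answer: 11/3136 - √19/6272 ≈ 0.0028127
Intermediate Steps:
E = 12544 (E = 112² = 12544)
Y = -25 (Y = 2 - 3*(4 + 5) = 2 - 3*9 = 2 - 1*27 = 2 - 27 = -25)
M(b) = -2*√(-25 + b) (M(b) = -2*√(b - 25) = -2*√(-25 + b))
c(u) = u - 2*√(-25 + u) (c(u) = -2*√(-25 + u) + u = u - 2*√(-25 + u))
c(44)/E = (44 - 2*√(-25 + 44))/12544 = (44 - 2*√19)*(1/12544) = 11/3136 - √19/6272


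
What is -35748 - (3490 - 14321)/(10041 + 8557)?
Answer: -664830473/18598 ≈ -35747.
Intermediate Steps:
-35748 - (3490 - 14321)/(10041 + 8557) = -35748 - (-10831)/18598 = -35748 - 1*(-10831/18598) = -35748 + 10831/18598 = -664830473/18598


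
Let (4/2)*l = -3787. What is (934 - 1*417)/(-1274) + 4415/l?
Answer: -1886757/689234 ≈ -2.7375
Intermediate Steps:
l = -3787/2 (l = (½)*(-3787) = -3787/2 ≈ -1893.5)
(934 - 1*417)/(-1274) + 4415/l = (934 - 1*417)/(-1274) + 4415/(-3787/2) = (934 - 417)*(-1/1274) + 4415*(-2/3787) = 517*(-1/1274) - 8830/3787 = -517/1274 - 8830/3787 = -1886757/689234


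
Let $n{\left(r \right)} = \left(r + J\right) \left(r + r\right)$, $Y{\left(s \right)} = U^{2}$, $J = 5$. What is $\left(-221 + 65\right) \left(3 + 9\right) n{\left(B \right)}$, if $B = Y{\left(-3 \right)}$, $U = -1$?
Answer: $-22464$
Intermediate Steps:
$Y{\left(s \right)} = 1$ ($Y{\left(s \right)} = \left(-1\right)^{2} = 1$)
$B = 1$
$n{\left(r \right)} = 2 r \left(5 + r\right)$ ($n{\left(r \right)} = \left(r + 5\right) \left(r + r\right) = \left(5 + r\right) 2 r = 2 r \left(5 + r\right)$)
$\left(-221 + 65\right) \left(3 + 9\right) n{\left(B \right)} = \left(-221 + 65\right) \left(3 + 9\right) 2 \cdot 1 \left(5 + 1\right) = - 156 \cdot 12 \cdot 2 \cdot 1 \cdot 6 = - 156 \cdot 12 \cdot 12 = \left(-156\right) 144 = -22464$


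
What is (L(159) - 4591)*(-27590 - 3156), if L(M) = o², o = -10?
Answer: 138080286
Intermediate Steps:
L(M) = 100 (L(M) = (-10)² = 100)
(L(159) - 4591)*(-27590 - 3156) = (100 - 4591)*(-27590 - 3156) = -4491*(-30746) = 138080286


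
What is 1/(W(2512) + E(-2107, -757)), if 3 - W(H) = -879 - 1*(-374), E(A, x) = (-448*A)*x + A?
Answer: -1/714561151 ≈ -1.3995e-9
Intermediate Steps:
E(A, x) = A - 448*A*x (E(A, x) = -448*A*x + A = A - 448*A*x)
W(H) = 508 (W(H) = 3 - (-879 - 1*(-374)) = 3 - (-879 + 374) = 3 - 1*(-505) = 3 + 505 = 508)
1/(W(2512) + E(-2107, -757)) = 1/(508 - 2107*(1 - 448*(-757))) = 1/(508 - 2107*(1 + 339136)) = 1/(508 - 2107*339137) = 1/(508 - 714561659) = 1/(-714561151) = -1/714561151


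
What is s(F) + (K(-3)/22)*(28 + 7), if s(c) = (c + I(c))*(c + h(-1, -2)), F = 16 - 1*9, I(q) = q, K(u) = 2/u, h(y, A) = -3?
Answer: 1813/33 ≈ 54.939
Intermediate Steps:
F = 7 (F = 16 - 9 = 7)
s(c) = 2*c*(-3 + c) (s(c) = (c + c)*(c - 3) = (2*c)*(-3 + c) = 2*c*(-3 + c))
s(F) + (K(-3)/22)*(28 + 7) = 2*7*(-3 + 7) + ((2/(-3))/22)*(28 + 7) = 2*7*4 + ((2*(-⅓))*(1/22))*35 = 56 - ⅔*1/22*35 = 56 - 1/33*35 = 56 - 35/33 = 1813/33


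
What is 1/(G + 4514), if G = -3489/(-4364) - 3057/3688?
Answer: 4023608/18162448183 ≈ 0.00022153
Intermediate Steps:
G = -118329/4023608 (G = -3489*(-1/4364) - 3057*1/3688 = 3489/4364 - 3057/3688 = -118329/4023608 ≈ -0.029409)
1/(G + 4514) = 1/(-118329/4023608 + 4514) = 1/(18162448183/4023608) = 4023608/18162448183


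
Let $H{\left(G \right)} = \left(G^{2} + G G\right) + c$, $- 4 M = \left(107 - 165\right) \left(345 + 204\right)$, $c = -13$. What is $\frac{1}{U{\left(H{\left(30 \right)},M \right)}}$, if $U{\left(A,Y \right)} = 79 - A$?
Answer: $- \frac{1}{1708} \approx -0.00058548$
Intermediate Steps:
$M = \frac{15921}{2}$ ($M = - \frac{\left(107 - 165\right) \left(345 + 204\right)}{4} = - \frac{\left(-58\right) 549}{4} = \left(- \frac{1}{4}\right) \left(-31842\right) = \frac{15921}{2} \approx 7960.5$)
$H{\left(G \right)} = -13 + 2 G^{2}$ ($H{\left(G \right)} = \left(G^{2} + G G\right) - 13 = \left(G^{2} + G^{2}\right) - 13 = 2 G^{2} - 13 = -13 + 2 G^{2}$)
$\frac{1}{U{\left(H{\left(30 \right)},M \right)}} = \frac{1}{79 - \left(-13 + 2 \cdot 30^{2}\right)} = \frac{1}{79 - \left(-13 + 2 \cdot 900\right)} = \frac{1}{79 - \left(-13 + 1800\right)} = \frac{1}{79 - 1787} = \frac{1}{-1708} = - \frac{1}{1708}$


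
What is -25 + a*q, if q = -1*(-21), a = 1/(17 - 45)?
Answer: -103/4 ≈ -25.750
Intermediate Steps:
a = -1/28 (a = 1/(-28) = -1/28 ≈ -0.035714)
q = 21
-25 + a*q = -25 - 1/28*21 = -25 - ¾ = -103/4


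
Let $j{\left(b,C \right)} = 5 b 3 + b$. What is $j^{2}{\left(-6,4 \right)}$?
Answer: $9216$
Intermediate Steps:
$j{\left(b,C \right)} = 16 b$ ($j{\left(b,C \right)} = 15 b + b = 16 b$)
$j^{2}{\left(-6,4 \right)} = \left(16 \left(-6\right)\right)^{2} = \left(-96\right)^{2} = 9216$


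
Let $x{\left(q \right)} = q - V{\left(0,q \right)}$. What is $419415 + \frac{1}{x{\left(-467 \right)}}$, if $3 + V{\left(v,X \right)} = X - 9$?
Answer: $\frac{5032981}{12} \approx 4.1942 \cdot 10^{5}$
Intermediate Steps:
$V{\left(v,X \right)} = -12 + X$ ($V{\left(v,X \right)} = -3 + \left(X - 9\right) = -3 + \left(-9 + X\right) = -12 + X$)
$x{\left(q \right)} = 12$ ($x{\left(q \right)} = q - \left(-12 + q\right) = 12$)
$419415 + \frac{1}{x{\left(-467 \right)}} = 419415 + \frac{1}{12} = \frac{5032981}{12}$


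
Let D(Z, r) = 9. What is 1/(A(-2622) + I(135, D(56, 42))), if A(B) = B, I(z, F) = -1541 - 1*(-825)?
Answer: -1/3338 ≈ -0.00029958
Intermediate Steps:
I(z, F) = -716 (I(z, F) = -1541 + 825 = -716)
1/(A(-2622) + I(135, D(56, 42))) = 1/(-2622 - 716) = 1/(-3338) = -1/3338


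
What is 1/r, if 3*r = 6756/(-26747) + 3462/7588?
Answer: 14496874/984133 ≈ 14.731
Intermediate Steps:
r = 984133/14496874 (r = (6756/(-26747) + 3462/7588)/3 = (6756*(-1/26747) + 3462*(1/7588))/3 = (-6756/26747 + 1731/3794)/3 = (1/3)*(2952399/14496874) = 984133/14496874 ≈ 0.067886)
1/r = 1/(984133/14496874) = 14496874/984133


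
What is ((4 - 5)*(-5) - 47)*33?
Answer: -1386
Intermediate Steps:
((4 - 5)*(-5) - 47)*33 = (-1*(-5) - 47)*33 = (5 - 47)*33 = -42*33 = -1386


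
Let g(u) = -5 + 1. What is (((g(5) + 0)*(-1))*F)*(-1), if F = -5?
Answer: 20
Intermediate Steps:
g(u) = -4
(((g(5) + 0)*(-1))*F)*(-1) = (((-4 + 0)*(-1))*(-5))*(-1) = (-4*(-1)*(-5))*(-1) = (4*(-5))*(-1) = -20*(-1) = 20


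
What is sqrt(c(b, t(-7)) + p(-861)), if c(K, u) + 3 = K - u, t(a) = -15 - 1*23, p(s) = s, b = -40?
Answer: I*sqrt(866) ≈ 29.428*I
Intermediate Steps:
t(a) = -38 (t(a) = -15 - 23 = -38)
c(K, u) = -3 + K - u (c(K, u) = -3 + (K - u) = -3 + K - u)
sqrt(c(b, t(-7)) + p(-861)) = sqrt((-3 - 40 - 1*(-38)) - 861) = sqrt((-3 - 40 + 38) - 861) = sqrt(-5 - 861) = sqrt(-866) = I*sqrt(866)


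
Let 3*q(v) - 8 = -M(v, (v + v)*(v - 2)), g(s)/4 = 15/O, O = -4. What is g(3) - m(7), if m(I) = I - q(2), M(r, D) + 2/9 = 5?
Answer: -565/27 ≈ -20.926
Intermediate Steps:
M(r, D) = 43/9 (M(r, D) = -2/9 + 5 = 43/9)
g(s) = -15 (g(s) = 4*(15/(-4)) = 4*(15*(-¼)) = 4*(-15/4) = -15)
q(v) = 29/27 (q(v) = 8/3 + (-1*43/9)/3 = 8/3 + (⅓)*(-43/9) = 8/3 - 43/27 = 29/27)
m(I) = -29/27 + I (m(I) = I - 1*29/27 = I - 29/27 = -29/27 + I)
g(3) - m(7) = -15 - (-29/27 + 7) = -15 - 1*160/27 = -15 - 160/27 = -565/27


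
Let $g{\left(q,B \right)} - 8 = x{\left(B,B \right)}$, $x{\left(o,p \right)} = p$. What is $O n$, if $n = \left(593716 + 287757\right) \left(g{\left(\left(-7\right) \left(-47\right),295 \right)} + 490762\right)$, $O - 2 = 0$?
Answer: $865721077490$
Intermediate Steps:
$g{\left(q,B \right)} = 8 + B$
$O = 2$ ($O = 2 + 0 = 2$)
$n = 432860538745$ ($n = \left(593716 + 287757\right) \left(\left(8 + 295\right) + 490762\right) = 881473 \left(303 + 490762\right) = 881473 \cdot 491065 = 432860538745$)
$O n = 2 \cdot 432860538745 = 865721077490$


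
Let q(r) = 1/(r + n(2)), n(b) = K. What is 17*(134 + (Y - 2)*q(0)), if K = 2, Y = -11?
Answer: 4335/2 ≈ 2167.5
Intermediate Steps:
n(b) = 2
q(r) = 1/(2 + r) (q(r) = 1/(r + 2) = 1/(2 + r))
17*(134 + (Y - 2)*q(0)) = 17*(134 + (-11 - 2)/(2 + 0)) = 17*(134 - 13/2) = 17*(255/2) = 4335/2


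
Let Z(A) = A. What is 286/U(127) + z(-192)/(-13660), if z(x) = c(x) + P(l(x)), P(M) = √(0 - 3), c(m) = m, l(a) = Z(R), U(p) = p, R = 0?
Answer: 982786/433705 - I*√3/13660 ≈ 2.266 - 0.0001268*I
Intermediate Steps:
l(a) = 0
P(M) = I*√3 (P(M) = √(-3) = I*√3)
z(x) = x + I*√3
286/U(127) + z(-192)/(-13660) = 286/127 + (-192 + I*√3)/(-13660) = 286*(1/127) + (-192 + I*√3)*(-1/13660) = 286/127 + (48/3415 - I*√3/13660) = 982786/433705 - I*√3/13660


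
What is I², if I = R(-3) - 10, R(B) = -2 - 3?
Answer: 225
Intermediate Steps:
R(B) = -5
I = -15 (I = -5 - 10 = -15)
I² = (-15)² = 225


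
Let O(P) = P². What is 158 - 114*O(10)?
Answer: -11242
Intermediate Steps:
158 - 114*O(10) = 158 - 114*10² = 158 - 114*100 = 158 - 11400 = -11242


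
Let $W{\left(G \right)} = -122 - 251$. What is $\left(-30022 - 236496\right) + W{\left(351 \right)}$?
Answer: $-266891$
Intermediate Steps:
$W{\left(G \right)} = -373$
$\left(-30022 - 236496\right) + W{\left(351 \right)} = \left(-30022 - 236496\right) - 373 = -266518 - 373 = -266891$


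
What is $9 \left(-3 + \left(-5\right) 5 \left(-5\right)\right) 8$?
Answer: $8784$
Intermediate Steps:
$9 \left(-3 + \left(-5\right) 5 \left(-5\right)\right) 8 = 9 \left(-3 - -125\right) 8 = 9 \left(-3 + 125\right) 8 = 9 \cdot 122 \cdot 8 = 1098 \cdot 8 = 8784$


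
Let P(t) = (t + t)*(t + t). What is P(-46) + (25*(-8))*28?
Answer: 2864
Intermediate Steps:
P(t) = 4*t² (P(t) = (2*t)*(2*t) = 4*t²)
P(-46) + (25*(-8))*28 = 4*(-46)² + (25*(-8))*28 = 4*2116 - 200*28 = 8464 - 5600 = 2864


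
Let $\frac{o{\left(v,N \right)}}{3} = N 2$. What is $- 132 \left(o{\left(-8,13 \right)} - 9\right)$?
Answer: $-9108$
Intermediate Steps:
$o{\left(v,N \right)} = 6 N$ ($o{\left(v,N \right)} = 3 N 2 = 3 \cdot 2 N = 6 N$)
$- 132 \left(o{\left(-8,13 \right)} - 9\right) = - 132 \left(6 \cdot 13 - 9\right) = - 132 \left(78 - 9\right) = \left(-132\right) 69 = -9108$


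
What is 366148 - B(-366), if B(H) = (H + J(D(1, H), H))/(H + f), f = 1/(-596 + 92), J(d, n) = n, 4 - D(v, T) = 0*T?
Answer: 67541121892/184465 ≈ 3.6615e+5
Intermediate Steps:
D(v, T) = 4 (D(v, T) = 4 - 0*T = 4 - 1*0 = 4 + 0 = 4)
f = -1/504 (f = 1/(-504) = -1/504 ≈ -0.0019841)
B(H) = 2*H/(-1/504 + H) (B(H) = (H + H)/(H - 1/504) = (2*H)/(-1/504 + H) = 2*H/(-1/504 + H))
366148 - B(-366) = 366148 - 1008*(-366)/(-1 + 504*(-366)) = 366148 - 1008*(-366)/(-1 - 184464) = 366148 - 1008*(-366)/(-184465) = 366148 - 1008*(-366)*(-1)/184465 = 366148 - 1*368928/184465 = 366148 - 368928/184465 = 67541121892/184465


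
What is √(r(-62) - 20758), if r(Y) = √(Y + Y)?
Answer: √(-20758 + 2*I*√31) ≈ 0.0387 + 144.08*I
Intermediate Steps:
r(Y) = √2*√Y (r(Y) = √(2*Y) = √2*√Y)
√(r(-62) - 20758) = √(√2*√(-62) - 20758) = √(√2*(I*√62) - 20758) = √(2*I*√31 - 20758) = √(-20758 + 2*I*√31)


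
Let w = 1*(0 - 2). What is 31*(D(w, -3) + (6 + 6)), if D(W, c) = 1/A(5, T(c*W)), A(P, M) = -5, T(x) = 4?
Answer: 1829/5 ≈ 365.80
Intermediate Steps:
w = -2 (w = 1*(-2) = -2)
D(W, c) = -1/5 (D(W, c) = 1/(-5) = -1/5)
31*(D(w, -3) + (6 + 6)) = 31*(-1/5 + (6 + 6)) = 31*(-1/5 + 12) = 31*(59/5) = 1829/5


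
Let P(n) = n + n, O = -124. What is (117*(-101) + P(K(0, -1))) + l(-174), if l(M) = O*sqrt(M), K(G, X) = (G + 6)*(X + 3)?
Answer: -11793 - 124*I*sqrt(174) ≈ -11793.0 - 1635.7*I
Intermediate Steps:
K(G, X) = (3 + X)*(6 + G) (K(G, X) = (6 + G)*(3 + X) = (3 + X)*(6 + G))
l(M) = -124*sqrt(M)
P(n) = 2*n
(117*(-101) + P(K(0, -1))) + l(-174) = (117*(-101) + 2*(18 + 3*0 + 6*(-1) + 0*(-1))) - 124*I*sqrt(174) = (-11817 + 2*(18 + 0 - 6 + 0)) - 124*I*sqrt(174) = (-11817 + 2*12) - 124*I*sqrt(174) = (-11817 + 24) - 124*I*sqrt(174) = -11793 - 124*I*sqrt(174)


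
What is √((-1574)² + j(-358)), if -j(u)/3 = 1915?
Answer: √2471731 ≈ 1572.2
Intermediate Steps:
j(u) = -5745 (j(u) = -3*1915 = -5745)
√((-1574)² + j(-358)) = √((-1574)² - 5745) = √(2477476 - 5745) = √2471731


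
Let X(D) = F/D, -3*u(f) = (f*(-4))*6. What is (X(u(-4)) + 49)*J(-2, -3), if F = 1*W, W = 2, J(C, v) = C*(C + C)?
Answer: 783/2 ≈ 391.50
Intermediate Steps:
J(C, v) = 2*C² (J(C, v) = C*(2*C) = 2*C²)
u(f) = 8*f (u(f) = -f*(-4)*6/3 = -(-4*f)*6/3 = -(-8)*f = 8*f)
F = 2 (F = 1*2 = 2)
X(D) = 2/D
(X(u(-4)) + 49)*J(-2, -3) = (2/((8*(-4))) + 49)*(2*(-2)²) = (2/(-32) + 49)*(2*4) = (2*(-1/32) + 49)*8 = (-1/16 + 49)*8 = (783/16)*8 = 783/2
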